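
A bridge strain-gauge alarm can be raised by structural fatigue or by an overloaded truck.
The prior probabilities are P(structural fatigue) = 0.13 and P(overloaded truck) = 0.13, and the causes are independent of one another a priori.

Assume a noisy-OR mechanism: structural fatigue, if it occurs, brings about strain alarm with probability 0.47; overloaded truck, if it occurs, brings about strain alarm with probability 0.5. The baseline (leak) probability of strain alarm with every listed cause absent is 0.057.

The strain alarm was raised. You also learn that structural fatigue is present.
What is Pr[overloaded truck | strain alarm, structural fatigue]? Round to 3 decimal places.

Under noisy-OR, P(strain alarm | causes) = 1 − (1−0.057)·∏(1−qᵢ) over the active causes.
Weight on overloaded truck=true, given the evidence: 0.750105·0.13 = 0.097514
Denominator P(strain alarm | structural fatigue): 0.50021·0.87 + 0.750105·0.13 = 0.532697
Posterior = 0.097514 / 0.532697 ≈ 0.183

Pr[overloaded truck | strain alarm, structural fatigue] ≈ 0.183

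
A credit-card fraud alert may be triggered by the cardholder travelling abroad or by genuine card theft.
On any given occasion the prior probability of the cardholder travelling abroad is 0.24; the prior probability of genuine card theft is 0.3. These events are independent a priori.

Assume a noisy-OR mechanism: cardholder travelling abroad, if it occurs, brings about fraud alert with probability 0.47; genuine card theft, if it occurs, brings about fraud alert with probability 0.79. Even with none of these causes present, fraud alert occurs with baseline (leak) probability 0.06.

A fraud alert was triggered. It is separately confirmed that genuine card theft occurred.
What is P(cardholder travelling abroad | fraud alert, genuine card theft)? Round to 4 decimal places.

Under noisy-OR, P(fraud alert | causes) = 1 − (1−0.06)·∏(1−qᵢ) over the active causes.
P(fraud alert | genuine card theft) = 0.8026×0.76 + 0.895378×0.24 = 0.609976 + 0.214891 = 0.824867
The cardholder travelling abroad-present share is 0.895378×0.24 = 0.214891.
So P(cardholder travelling abroad | fraud alert, genuine card theft) = 0.214891/0.824867 ≈ 0.2605.

P(cardholder travelling abroad | fraud alert, genuine card theft) ≈ 0.2605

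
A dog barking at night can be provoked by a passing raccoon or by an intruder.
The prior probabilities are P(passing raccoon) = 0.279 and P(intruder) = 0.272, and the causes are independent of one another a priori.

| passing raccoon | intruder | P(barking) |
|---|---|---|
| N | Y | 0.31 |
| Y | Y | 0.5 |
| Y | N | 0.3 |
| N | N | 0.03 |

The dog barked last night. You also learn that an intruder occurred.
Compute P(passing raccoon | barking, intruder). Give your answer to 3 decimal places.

P(passing raccoon | barking, intruder) ≈ 0.384

For the numerator, keep only passing raccoon=true terms: 0.5×0.279 = 0.139500
Denominator P(barking | intruder): 0.31×0.721 + 0.5×0.279 = 0.363010
Posterior = 0.139500 / 0.363010 ≈ 0.384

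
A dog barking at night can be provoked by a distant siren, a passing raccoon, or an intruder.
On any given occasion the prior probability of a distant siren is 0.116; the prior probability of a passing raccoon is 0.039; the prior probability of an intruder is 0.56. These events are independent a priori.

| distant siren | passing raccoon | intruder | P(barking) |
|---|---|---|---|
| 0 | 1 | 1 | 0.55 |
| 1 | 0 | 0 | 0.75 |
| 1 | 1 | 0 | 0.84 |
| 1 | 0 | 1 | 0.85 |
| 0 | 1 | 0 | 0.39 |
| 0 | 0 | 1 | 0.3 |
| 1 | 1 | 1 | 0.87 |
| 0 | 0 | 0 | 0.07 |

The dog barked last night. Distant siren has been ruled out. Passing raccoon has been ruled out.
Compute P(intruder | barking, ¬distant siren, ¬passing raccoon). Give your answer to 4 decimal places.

P(intruder | barking, ¬distant siren, ¬passing raccoon) ≈ 0.8451

P(barking | ¬distant siren, ¬passing raccoon) = 0.07×0.44 + 0.3×0.56 = 0.030800 + 0.168000 = 0.198800
The intruder-present share is 0.3×0.56 = 0.168000.
P(intruder | barking, ¬distant siren, ¬passing raccoon) = 0.168000 / 0.198800 ≈ 0.8451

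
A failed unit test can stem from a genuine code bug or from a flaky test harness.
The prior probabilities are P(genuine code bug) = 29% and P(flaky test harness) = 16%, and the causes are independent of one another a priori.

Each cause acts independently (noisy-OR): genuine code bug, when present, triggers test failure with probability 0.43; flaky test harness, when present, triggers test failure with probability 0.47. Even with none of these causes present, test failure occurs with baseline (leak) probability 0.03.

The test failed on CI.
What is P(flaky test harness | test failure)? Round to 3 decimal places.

Under noisy-OR, P(test failure | causes) = 1 − (1−0.03)·∏(1−qᵢ) over the active causes.
P(test failure) = 0.03*0.71*0.84 + 0.4859*0.71*0.16 + 0.4471*0.29*0.84 + 0.706963*0.29*0.16 = 0.017892 + 0.055198 + 0.108914 + 0.032803 = 0.214807
Of this, 0.088001 comes from 0.055198 + 0.032803 (the flaky test harness=true cases).
So P(flaky test harness | test failure) = 0.088001/0.214807 ≈ 0.410.

P(flaky test harness | test failure) ≈ 0.410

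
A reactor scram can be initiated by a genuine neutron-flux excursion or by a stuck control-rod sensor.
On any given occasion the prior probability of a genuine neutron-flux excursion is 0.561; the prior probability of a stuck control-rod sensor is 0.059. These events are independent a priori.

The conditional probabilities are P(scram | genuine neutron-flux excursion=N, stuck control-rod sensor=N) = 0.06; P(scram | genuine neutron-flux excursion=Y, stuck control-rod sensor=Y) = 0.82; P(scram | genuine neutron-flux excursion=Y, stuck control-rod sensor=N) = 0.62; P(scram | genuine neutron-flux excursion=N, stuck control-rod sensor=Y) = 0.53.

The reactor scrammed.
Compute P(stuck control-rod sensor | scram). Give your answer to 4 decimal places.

P(stuck control-rod sensor | scram) ≈ 0.1040

By total probability over the 4 (genuine neutron-flux excursion, stuck control-rod sensor) configurations:
  P(scram) = 0.06·0.439·0.941 + 0.53·0.439·0.059 + 0.62·0.561·0.941 + 0.82·0.561·0.059
        = 0.024786 + 0.013728 + 0.327299 + 0.027141 = 0.392954
The terms with stuck control-rod sensor present sum to 0.040869, so
  P(stuck control-rod sensor | scram) = 0.040869 / 0.392954 ≈ 0.1040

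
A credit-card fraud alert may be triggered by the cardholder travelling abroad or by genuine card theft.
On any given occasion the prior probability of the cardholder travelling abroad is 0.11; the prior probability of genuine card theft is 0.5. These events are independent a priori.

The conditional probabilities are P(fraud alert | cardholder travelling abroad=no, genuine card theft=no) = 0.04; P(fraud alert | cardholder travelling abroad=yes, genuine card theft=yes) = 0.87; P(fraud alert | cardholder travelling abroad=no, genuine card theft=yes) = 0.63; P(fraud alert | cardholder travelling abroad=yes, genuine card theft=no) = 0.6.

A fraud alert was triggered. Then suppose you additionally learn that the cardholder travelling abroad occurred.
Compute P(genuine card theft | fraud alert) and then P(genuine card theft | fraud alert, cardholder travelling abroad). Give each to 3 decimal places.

By total probability over the 4 (cardholder travelling abroad, genuine card theft) configurations:
  P(fraud alert) = 0.04·0.89·0.5 + 0.63·0.89·0.5 + 0.6·0.11·0.5 + 0.87·0.11·0.5
        = 0.017800 + 0.280350 + 0.033000 + 0.047850 = 0.379000
Keeping only the genuine card theft-present terms gives 0.328200, so
  P(genuine card theft | fraud alert) = 0.328200 / 0.379000 ≈ 0.866

With the extra evidence:
P(fraud alert | cardholder travelling abroad) = 0.6×0.5 + 0.87×0.5 = 0.300000 + 0.435000 = 0.735000
Restricting to configurations with genuine card theft present: 0.87×0.5 = 0.435000.
Hence the posterior is 0.435000/0.735000 ≈ 0.592.
— cardholder travelling abroad explains away the evidence for genuine card theft.

P(genuine card theft | fraud alert) ≈ 0.866; P(genuine card theft | fraud alert, cardholder travelling abroad) ≈ 0.592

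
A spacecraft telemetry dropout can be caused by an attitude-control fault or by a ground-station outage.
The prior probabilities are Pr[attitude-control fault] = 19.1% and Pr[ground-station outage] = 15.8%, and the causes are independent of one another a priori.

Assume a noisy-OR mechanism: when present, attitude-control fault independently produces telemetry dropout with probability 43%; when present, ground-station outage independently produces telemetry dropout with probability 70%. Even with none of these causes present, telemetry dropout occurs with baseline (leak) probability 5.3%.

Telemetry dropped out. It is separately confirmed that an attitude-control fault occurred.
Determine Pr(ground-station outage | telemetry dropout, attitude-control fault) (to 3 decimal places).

Pr(ground-station outage | telemetry dropout, attitude-control fault) ≈ 0.255

Under noisy-OR, P(telemetry dropout | causes) = 1 − (1−0.053)·∏(1−qᵢ) over the active causes.
By total probability over both values of ground-station outage:
  P(telemetry dropout | attitude-control fault) = 0.46021×0.842 + 0.838063×0.158
        = 0.387497 + 0.132414 = 0.519911
The terms with ground-station outage present sum to 0.132414, so
  P(ground-station outage | telemetry dropout, attitude-control fault) = 0.132414 / 0.519911 ≈ 0.255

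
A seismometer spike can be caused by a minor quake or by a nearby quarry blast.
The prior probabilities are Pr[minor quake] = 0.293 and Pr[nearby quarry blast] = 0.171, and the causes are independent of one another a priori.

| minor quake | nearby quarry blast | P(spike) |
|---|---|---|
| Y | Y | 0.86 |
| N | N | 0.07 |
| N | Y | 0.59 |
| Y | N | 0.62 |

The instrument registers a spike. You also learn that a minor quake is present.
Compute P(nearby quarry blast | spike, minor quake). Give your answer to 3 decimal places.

P(spike | minor quake) = 0.62*0.829 + 0.86*0.171 = 0.513980 + 0.147060 = 0.661040
The nearby quarry blast-present share is 0.86*0.171 = 0.147060.
Hence the posterior is 0.147060/0.661040 ≈ 0.222.

P(nearby quarry blast | spike, minor quake) ≈ 0.222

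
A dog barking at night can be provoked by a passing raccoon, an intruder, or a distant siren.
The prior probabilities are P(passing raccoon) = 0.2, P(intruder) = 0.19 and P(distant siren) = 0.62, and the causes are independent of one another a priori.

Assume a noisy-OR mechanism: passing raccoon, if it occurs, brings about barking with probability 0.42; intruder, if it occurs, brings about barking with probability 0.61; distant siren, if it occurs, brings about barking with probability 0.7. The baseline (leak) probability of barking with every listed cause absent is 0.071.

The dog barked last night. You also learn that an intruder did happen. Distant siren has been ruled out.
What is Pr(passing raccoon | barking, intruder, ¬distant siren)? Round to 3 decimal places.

Under noisy-OR, P(barking | causes) = 1 − (1−0.071)·∏(1−qᵢ) over the active causes.
P(barking | intruder, ¬distant siren) = 0.63769·0.8 + 0.78986·0.2 = 0.510152 + 0.157972 = 0.668124
Restricting to configurations with passing raccoon present: 0.78986·0.2 = 0.157972.
P(passing raccoon | barking, intruder, ¬distant siren) = 0.157972 / 0.668124 ≈ 0.236

Pr(passing raccoon | barking, intruder, ¬distant siren) ≈ 0.236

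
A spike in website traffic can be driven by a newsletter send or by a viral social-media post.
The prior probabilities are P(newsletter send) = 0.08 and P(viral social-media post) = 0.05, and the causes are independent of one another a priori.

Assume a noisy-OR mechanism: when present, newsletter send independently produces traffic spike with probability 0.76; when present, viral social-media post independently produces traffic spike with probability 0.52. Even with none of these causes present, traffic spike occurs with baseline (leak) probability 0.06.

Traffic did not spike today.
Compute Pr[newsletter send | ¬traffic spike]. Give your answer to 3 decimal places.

Under noisy-OR, P(traffic spike | causes) = 1 − (1−0.06)·∏(1−qᵢ) over the active causes.
P(¬traffic spike) = 0.94*0.92*0.95 + 0.4512*0.92*0.05 + 0.2256*0.08*0.95 + 0.108288*0.08*0.05 = 0.821560 + 0.020755 + 0.017146 + 0.000433 = 0.859894
Of this, 0.017579 comes from 0.017146 + 0.000433 (the newsletter send=true cases).
P(newsletter send | ¬traffic spike) = 0.017579 / 0.859894 ≈ 0.020

Pr[newsletter send | ¬traffic spike] ≈ 0.020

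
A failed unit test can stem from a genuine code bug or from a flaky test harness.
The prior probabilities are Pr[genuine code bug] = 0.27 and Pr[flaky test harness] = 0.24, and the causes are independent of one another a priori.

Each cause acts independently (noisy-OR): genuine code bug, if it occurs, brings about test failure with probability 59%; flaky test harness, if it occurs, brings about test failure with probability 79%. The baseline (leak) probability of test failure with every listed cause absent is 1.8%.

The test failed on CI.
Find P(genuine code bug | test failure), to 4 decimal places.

Under noisy-OR, P(test failure | causes) = 1 − (1−0.018)·∏(1−qᵢ) over the active causes.
P(test failure) = 0.018·0.73·0.76 + 0.79378·0.73·0.24 + 0.59738·0.27·0.76 + 0.91545·0.27·0.24 = 0.009986 + 0.139070 + 0.122582 + 0.059321 = 0.330959
The genuine code bug-present share is 0.122582 + 0.059321 = 0.181903.
P(genuine code bug | test failure) = 0.181903 / 0.330959 ≈ 0.5496

P(genuine code bug | test failure) ≈ 0.5496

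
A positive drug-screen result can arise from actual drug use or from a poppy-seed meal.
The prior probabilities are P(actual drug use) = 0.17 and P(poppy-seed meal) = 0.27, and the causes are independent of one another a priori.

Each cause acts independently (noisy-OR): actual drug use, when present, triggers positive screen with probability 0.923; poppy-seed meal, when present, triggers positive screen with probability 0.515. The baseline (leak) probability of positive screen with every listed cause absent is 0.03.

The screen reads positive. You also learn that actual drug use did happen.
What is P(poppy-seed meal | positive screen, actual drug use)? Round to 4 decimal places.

P(poppy-seed meal | positive screen, actual drug use) ≈ 0.2781

Under noisy-OR, P(positive screen | causes) = 1 − (1−0.03)·∏(1−qᵢ) over the active causes.
By total probability over both values of poppy-seed meal:
  P(positive screen | actual drug use) = 0.92531×0.73 + 0.963775×0.27
        = 0.675476 + 0.260219 = 0.935695
The terms with poppy-seed meal present sum to 0.260219, so
  P(poppy-seed meal | positive screen, actual drug use) = 0.260219 / 0.935695 ≈ 0.2781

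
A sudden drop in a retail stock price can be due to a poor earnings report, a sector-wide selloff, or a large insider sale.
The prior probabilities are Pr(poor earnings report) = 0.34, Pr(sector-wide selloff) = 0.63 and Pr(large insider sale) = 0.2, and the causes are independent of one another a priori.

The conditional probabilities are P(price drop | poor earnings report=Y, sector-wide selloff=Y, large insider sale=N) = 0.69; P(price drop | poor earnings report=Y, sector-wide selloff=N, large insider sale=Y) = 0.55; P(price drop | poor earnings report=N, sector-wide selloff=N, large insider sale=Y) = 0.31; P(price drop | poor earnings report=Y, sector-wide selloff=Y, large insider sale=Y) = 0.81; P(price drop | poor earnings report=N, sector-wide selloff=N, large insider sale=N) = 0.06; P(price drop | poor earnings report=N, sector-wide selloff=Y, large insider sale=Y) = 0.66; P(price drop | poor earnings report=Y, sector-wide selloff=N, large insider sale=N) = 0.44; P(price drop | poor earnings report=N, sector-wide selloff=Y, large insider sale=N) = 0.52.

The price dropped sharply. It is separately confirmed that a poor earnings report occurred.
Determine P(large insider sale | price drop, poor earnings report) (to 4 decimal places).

P(price drop | poor earnings report) = 0.44×0.37×0.8 + 0.55×0.37×0.2 + 0.69×0.63×0.8 + 0.81×0.63×0.2 = 0.130240 + 0.040700 + 0.347760 + 0.102060 = 0.620760
Of this, 0.142760 comes from 0.040700 + 0.102060 (the large insider sale=true cases).
So P(large insider sale | price drop, poor earnings report) = 0.142760/0.620760 ≈ 0.2300.

P(large insider sale | price drop, poor earnings report) ≈ 0.2300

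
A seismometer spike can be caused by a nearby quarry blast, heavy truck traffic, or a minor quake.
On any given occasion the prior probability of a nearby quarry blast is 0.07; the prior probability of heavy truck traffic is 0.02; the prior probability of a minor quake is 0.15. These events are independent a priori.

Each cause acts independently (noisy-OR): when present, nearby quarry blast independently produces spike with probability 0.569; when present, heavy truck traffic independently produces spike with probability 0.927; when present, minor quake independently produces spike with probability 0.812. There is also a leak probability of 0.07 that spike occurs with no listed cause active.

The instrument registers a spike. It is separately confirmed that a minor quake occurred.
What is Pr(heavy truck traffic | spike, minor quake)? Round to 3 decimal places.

Under noisy-OR, P(spike | causes) = 1 − (1−0.07)·∏(1−qᵢ) over the active causes.
Sum P(spike|·) weighted by the priors over the 4 (nearby quarry blast, heavy truck traffic) configurations:
  P(spike | minor quake) = 0.82516·0.93·0.98 + 0.987237·0.93·0.02 + 0.924644·0.07·0.98 + 0.994499·0.07·0.02
        = 0.752051 + 0.018363 + 0.063431 + 0.001392 = 0.835237
Keeping only the heavy truck traffic-present terms gives 0.019755, so
  P(heavy truck traffic | spike, minor quake) = 0.019755 / 0.835237 ≈ 0.024

Pr(heavy truck traffic | spike, minor quake) ≈ 0.024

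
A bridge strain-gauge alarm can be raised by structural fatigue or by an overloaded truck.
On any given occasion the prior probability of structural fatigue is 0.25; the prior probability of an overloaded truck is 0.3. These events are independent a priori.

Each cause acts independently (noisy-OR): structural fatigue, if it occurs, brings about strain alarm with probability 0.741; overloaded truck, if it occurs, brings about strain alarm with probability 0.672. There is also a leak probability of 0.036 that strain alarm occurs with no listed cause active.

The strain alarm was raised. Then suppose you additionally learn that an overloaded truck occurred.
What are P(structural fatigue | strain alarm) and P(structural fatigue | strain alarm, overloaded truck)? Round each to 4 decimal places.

P(structural fatigue | strain alarm) ≈ 0.5367; P(structural fatigue | strain alarm, overloaded truck) ≈ 0.3092

Under noisy-OR, P(strain alarm | causes) = 1 − (1−0.036)·∏(1−qᵢ) over the active causes.
P(strain alarm) = 0.036*0.75*0.7 + 0.683808*0.75*0.3 + 0.750324*0.25*0.7 + 0.918106*0.25*0.3 = 0.018900 + 0.153857 + 0.131307 + 0.068858 = 0.372922
Restricting to configurations with structural fatigue present: 0.131307 + 0.068858 = 0.200165.
So P(structural fatigue | strain alarm) = 0.200165/0.372922 ≈ 0.5367.

With the extra evidence:
P(strain alarm | overloaded truck) = 0.683808*0.75 + 0.918106*0.25 = 0.512856 + 0.229526 = 0.742382
Of this, 0.229526 comes from 0.918106*0.25 (the structural fatigue=true cases).
P(structural fatigue | strain alarm, overloaded truck) = 0.229526 / 0.742382 ≈ 0.3092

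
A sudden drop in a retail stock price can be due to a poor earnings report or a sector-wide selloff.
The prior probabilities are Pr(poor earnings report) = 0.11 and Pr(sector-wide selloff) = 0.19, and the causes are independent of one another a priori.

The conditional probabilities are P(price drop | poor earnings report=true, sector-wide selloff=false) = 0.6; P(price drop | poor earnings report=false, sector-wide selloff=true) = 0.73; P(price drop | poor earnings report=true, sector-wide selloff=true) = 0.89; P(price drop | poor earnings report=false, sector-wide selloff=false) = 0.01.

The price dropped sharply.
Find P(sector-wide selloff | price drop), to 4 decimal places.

P(sector-wide selloff | price drop) ≈ 0.7007

P(price drop) = 0.01*0.89*0.81 + 0.73*0.89*0.19 + 0.6*0.11*0.81 + 0.89*0.11*0.19 = 0.007209 + 0.123443 + 0.053460 + 0.018601 = 0.202713
The sector-wide selloff-present share is 0.123443 + 0.018601 = 0.142044.
Hence the posterior is 0.142044/0.202713 ≈ 0.7007.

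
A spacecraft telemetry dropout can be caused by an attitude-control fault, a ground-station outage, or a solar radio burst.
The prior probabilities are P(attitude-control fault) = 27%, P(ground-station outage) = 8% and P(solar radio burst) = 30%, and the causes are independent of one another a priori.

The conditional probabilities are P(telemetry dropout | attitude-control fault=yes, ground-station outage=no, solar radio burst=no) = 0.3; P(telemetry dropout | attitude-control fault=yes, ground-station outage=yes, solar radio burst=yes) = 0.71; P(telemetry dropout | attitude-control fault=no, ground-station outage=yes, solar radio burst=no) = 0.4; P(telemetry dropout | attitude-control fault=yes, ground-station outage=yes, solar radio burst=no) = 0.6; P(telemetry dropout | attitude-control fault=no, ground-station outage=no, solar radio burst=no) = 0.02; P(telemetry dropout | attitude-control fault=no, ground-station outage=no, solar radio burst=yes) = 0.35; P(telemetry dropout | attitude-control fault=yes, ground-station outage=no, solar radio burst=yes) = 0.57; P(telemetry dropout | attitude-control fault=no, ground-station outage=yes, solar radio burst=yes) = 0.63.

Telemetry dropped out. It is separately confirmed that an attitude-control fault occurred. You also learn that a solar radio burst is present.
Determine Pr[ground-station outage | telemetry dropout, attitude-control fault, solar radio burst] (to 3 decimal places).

Pr[ground-station outage | telemetry dropout, attitude-control fault, solar radio burst] ≈ 0.098

P(telemetry dropout | attitude-control fault, solar radio burst) = 0.57*0.92 + 0.71*0.08 = 0.524400 + 0.056800 = 0.581200
Restricting to configurations with ground-station outage present: 0.71*0.08 = 0.056800.
So P(ground-station outage | telemetry dropout, attitude-control fault, solar radio burst) = 0.056800/0.581200 ≈ 0.098.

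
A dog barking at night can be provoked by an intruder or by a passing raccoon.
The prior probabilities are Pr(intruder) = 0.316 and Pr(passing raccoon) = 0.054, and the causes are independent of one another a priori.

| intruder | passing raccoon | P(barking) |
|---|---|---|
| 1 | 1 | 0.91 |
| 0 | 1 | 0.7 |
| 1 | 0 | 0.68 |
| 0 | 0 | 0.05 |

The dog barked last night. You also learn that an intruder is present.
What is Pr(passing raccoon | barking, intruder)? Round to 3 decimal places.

Pr(passing raccoon | barking, intruder) ≈ 0.071

For the numerator, keep only passing raccoon=true terms: 0.91*0.054 = 0.049140
The normalizing constant is 0.68*0.946 + 0.91*0.054 = 0.692420
P(passing raccoon | barking, intruder) = 0.049140/0.692420 ≈ 0.071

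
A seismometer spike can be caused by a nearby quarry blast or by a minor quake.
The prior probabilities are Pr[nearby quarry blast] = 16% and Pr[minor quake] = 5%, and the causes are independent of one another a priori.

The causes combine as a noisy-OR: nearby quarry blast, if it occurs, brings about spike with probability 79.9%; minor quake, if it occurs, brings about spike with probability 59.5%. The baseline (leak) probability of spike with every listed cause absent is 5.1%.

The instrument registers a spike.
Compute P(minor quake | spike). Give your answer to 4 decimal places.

Under noisy-OR, P(spike | causes) = 1 − (1−0.051)·∏(1−qᵢ) over the active causes.
P(spike) = 0.051×0.84×0.95 + 0.615655×0.84×0.05 + 0.809251×0.16×0.95 + 0.922747×0.16×0.05 = 0.040698 + 0.025858 + 0.123006 + 0.007382 = 0.196944
The minor quake-present share is 0.025858 + 0.007382 = 0.033240.
So P(minor quake | spike) = 0.033240/0.196944 ≈ 0.1688.

P(minor quake | spike) ≈ 0.1688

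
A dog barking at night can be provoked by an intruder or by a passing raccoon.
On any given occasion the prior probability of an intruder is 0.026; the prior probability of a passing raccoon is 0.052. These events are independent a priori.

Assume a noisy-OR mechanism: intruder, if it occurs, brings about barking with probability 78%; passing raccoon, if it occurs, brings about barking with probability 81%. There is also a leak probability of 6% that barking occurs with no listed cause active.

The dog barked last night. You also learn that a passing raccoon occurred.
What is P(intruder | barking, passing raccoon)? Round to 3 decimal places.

Under noisy-OR, P(barking | causes) = 1 − (1−0.06)·∏(1−qᵢ) over the active causes.
Numerator (weight on configurations with intruder): 0.960708*0.026 = 0.024978
Normalizer over all consistent configurations: 0.8214*0.974 + 0.960708*0.026 = 0.825022
Posterior = 0.024978 / 0.825022 ≈ 0.030

P(intruder | barking, passing raccoon) ≈ 0.030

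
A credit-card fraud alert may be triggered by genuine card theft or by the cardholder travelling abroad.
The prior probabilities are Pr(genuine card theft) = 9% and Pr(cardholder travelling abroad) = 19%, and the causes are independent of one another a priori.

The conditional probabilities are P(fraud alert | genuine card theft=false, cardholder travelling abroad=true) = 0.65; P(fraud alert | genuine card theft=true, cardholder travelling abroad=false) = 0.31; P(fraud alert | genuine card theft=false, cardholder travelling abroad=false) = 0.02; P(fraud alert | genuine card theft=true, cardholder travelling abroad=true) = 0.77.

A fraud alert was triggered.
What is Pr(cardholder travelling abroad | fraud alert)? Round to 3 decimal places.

Sum P(fraud alert|·) weighted by the priors over the 4 (genuine card theft, cardholder travelling abroad) configurations:
  P(fraud alert) = 0.02*0.91*0.81 + 0.65*0.91*0.19 + 0.31*0.09*0.81 + 0.77*0.09*0.19
        = 0.014742 + 0.112385 + 0.022599 + 0.013167 = 0.162893
Keeping only the cardholder travelling abroad-present terms gives 0.125552, so
  P(cardholder travelling abroad | fraud alert) = 0.125552 / 0.162893 ≈ 0.771

Pr(cardholder travelling abroad | fraud alert) ≈ 0.771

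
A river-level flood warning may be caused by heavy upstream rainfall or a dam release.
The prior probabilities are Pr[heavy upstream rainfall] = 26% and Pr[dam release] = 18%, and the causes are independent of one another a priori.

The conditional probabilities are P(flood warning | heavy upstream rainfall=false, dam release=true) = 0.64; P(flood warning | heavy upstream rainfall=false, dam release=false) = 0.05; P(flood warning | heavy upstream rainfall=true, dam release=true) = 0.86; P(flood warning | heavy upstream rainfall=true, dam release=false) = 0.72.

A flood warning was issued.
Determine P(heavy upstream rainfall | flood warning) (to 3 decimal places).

Numerator (weight on configurations with heavy upstream rainfall): 0.153504 + 0.040248 = 0.193752
Normalizer over all consistent configurations: 0.05*0.74*0.82 + 0.64*0.74*0.18 + 0.72*0.26*0.82 + 0.86*0.26*0.18 = 0.309340
Posterior = 0.193752 / 0.309340 ≈ 0.626

P(heavy upstream rainfall | flood warning) ≈ 0.626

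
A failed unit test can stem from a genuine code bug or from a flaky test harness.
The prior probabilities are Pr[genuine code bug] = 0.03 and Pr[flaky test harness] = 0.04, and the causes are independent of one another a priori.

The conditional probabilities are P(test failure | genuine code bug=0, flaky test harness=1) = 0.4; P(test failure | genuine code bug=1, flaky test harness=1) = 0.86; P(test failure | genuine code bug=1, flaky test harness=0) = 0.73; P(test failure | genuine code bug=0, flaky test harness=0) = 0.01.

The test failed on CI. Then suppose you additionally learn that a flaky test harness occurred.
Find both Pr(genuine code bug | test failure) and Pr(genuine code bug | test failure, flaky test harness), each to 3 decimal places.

Pr(genuine code bug | test failure) ≈ 0.470; Pr(genuine code bug | test failure, flaky test harness) ≈ 0.062

Numerator (weight on configurations with genuine code bug): 0.021024 + 0.001032 = 0.022056
The normalizing constant is 0.01×0.97×0.96 + 0.4×0.97×0.04 + 0.73×0.03×0.96 + 0.86×0.03×0.04 = 0.046888
Posterior = 0.022056 / 0.046888 ≈ 0.470

Now also conditioning on flaky test harness=true:
Enumerate both values of genuine code bug and weight by the priors:
  P(test failure | flaky test harness) = 0.4×0.97 + 0.86×0.03
        = 0.388000 + 0.025800 = 0.413800
Configurations with genuine code bug contribute 0.025800, so
  P(genuine code bug | test failure, flaky test harness) = 0.025800 / 0.413800 ≈ 0.062
The drop from 0.470 to 0.062 is the explaining-away (discounting) effect.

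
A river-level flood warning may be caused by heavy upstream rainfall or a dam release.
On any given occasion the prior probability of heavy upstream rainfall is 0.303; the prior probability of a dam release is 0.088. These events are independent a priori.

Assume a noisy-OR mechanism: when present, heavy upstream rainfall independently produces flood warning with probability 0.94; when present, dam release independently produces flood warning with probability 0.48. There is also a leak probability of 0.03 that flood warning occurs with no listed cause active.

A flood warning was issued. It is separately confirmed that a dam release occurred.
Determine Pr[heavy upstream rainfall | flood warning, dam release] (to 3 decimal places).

Pr[heavy upstream rainfall | flood warning, dam release] ≈ 0.460

Under noisy-OR, P(flood warning | causes) = 1 − (1−0.03)·∏(1−qᵢ) over the active causes.
By total probability over both values of heavy upstream rainfall:
  P(flood warning | dam release) = 0.4956*0.697 + 0.969736*0.303
        = 0.345433 + 0.293830 = 0.639263
Configurations with heavy upstream rainfall contribute 0.293830, so
  P(heavy upstream rainfall | flood warning, dam release) = 0.293830 / 0.639263 ≈ 0.460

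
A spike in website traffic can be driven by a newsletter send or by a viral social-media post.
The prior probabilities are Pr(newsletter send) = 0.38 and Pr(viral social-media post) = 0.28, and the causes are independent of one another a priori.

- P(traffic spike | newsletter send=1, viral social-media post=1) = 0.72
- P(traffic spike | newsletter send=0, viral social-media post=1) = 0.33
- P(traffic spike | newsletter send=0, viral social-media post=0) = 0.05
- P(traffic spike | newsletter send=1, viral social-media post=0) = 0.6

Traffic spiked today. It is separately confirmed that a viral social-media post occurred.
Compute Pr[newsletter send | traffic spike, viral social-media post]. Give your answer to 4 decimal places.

Pr[newsletter send | traffic spike, viral social-media post] ≈ 0.5721

For the numerator, keep only newsletter send=true terms: 0.72·0.38 = 0.273600
The normalizing constant is 0.33·0.62 + 0.72·0.38 = 0.478200
Posterior = 0.273600 / 0.478200 ≈ 0.5721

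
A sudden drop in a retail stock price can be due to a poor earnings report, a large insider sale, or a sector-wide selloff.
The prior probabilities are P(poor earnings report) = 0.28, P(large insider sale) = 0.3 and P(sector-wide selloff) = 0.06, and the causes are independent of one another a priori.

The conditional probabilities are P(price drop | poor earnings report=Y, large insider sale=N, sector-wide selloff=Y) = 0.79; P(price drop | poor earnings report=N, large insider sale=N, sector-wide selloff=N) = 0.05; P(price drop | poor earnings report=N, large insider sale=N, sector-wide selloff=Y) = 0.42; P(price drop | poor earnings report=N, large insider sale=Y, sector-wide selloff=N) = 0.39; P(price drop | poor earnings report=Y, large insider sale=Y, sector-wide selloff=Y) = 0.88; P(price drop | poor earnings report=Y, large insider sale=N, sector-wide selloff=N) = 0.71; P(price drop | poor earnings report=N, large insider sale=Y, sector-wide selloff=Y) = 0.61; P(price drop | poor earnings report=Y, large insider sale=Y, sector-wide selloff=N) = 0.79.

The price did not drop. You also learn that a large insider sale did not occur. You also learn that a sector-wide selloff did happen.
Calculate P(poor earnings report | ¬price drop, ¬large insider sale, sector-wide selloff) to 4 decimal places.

P(poor earnings report | ¬price drop, ¬large insider sale, sector-wide selloff) ≈ 0.1234

P(¬price drop | ¬large insider sale, sector-wide selloff) = 0.58·0.72 + 0.21·0.28 = 0.417600 + 0.058800 = 0.476400
Restricting to configurations with poor earnings report present: 0.21·0.28 = 0.058800.
Hence the posterior is 0.058800/0.476400 ≈ 0.1234.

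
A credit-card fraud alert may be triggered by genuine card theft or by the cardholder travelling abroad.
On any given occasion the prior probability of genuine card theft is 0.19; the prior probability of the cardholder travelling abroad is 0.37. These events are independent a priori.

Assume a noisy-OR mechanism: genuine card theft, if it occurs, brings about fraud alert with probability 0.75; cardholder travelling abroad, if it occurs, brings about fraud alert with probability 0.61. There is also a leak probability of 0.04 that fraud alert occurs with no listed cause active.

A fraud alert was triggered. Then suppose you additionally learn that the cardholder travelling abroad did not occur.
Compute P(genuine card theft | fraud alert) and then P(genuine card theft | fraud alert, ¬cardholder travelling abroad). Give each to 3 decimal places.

P(genuine card theft | fraud alert) ≈ 0.427; P(genuine card theft | fraud alert, ¬cardholder travelling abroad) ≈ 0.817

Under noisy-OR, P(fraud alert | causes) = 1 − (1−0.04)·∏(1−qᵢ) over the active causes.
Numerator (weight on configurations with genuine card theft): 0.090972 + 0.063720 = 0.154692
Normalizer over all consistent configurations: 0.04*0.81*0.63 + 0.6256*0.81*0.37 + 0.76*0.19*0.63 + 0.9064*0.19*0.37 = 0.362596
Posterior = 0.154692 / 0.362596 ≈ 0.427

Now condition on the additional information:
Sum P(fraud alert|·) weighted by the priors over both values of genuine card theft:
  P(fraud alert | ¬cardholder travelling abroad) = 0.04×0.81 + 0.76×0.19
        = 0.032400 + 0.144400 = 0.176800
The terms with genuine card theft present sum to 0.144400, so
  P(genuine card theft | fraud alert, ¬cardholder travelling abroad) = 0.144400 / 0.176800 ≈ 0.817
Ruling out cardholder travelling abroad raises the posterior on genuine card theft — the flip side of explaining away.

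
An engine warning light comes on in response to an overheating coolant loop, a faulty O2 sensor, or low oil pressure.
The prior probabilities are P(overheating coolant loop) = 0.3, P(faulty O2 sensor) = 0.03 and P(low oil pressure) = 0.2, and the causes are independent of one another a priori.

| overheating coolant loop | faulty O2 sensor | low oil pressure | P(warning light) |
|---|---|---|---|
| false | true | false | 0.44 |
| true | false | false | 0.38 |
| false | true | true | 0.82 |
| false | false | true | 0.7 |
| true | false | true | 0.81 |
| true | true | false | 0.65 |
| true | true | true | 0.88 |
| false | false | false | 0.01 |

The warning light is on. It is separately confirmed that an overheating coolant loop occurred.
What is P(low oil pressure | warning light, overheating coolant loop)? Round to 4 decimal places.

P(low oil pressure | warning light, overheating coolant loop) ≈ 0.3435

For the numerator, keep only low oil pressure=true terms: 0.157140 + 0.005280 = 0.162420
Denominator P(warning light | overheating coolant loop): 0.38*0.97*0.8 + 0.81*0.97*0.2 + 0.65*0.03*0.8 + 0.88*0.03*0.2 = 0.472900
P(low oil pressure | warning light, overheating coolant loop) = 0.162420/0.472900 ≈ 0.3435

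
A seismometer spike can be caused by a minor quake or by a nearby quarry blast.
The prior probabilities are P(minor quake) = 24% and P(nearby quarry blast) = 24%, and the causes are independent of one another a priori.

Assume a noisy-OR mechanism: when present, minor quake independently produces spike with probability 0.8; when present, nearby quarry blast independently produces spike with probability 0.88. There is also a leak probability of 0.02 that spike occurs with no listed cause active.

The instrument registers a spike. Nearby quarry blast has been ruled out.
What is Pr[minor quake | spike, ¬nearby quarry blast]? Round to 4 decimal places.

Under noisy-OR, P(spike | causes) = 1 − (1−0.02)·∏(1−qᵢ) over the active causes.
P(spike | ¬nearby quarry blast) = 0.02×0.76 + 0.804×0.24 = 0.015200 + 0.192960 = 0.208160
Of this, 0.192960 comes from 0.804×0.24 (the minor quake=true cases).
Hence the posterior is 0.192960/0.208160 ≈ 0.9270.

Pr[minor quake | spike, ¬nearby quarry blast] ≈ 0.9270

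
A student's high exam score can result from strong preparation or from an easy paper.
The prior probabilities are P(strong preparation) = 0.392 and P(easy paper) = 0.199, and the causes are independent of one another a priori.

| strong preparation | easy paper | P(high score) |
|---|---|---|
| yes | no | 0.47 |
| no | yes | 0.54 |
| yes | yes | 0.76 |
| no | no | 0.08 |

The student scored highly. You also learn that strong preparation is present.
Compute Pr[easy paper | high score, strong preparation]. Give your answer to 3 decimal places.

Pr[easy paper | high score, strong preparation] ≈ 0.287

P(high score | strong preparation) = 0.47×0.801 + 0.76×0.199 = 0.376470 + 0.151240 = 0.527710
Restricting to configurations with easy paper present: 0.76×0.199 = 0.151240.
Hence the posterior is 0.151240/0.527710 ≈ 0.287.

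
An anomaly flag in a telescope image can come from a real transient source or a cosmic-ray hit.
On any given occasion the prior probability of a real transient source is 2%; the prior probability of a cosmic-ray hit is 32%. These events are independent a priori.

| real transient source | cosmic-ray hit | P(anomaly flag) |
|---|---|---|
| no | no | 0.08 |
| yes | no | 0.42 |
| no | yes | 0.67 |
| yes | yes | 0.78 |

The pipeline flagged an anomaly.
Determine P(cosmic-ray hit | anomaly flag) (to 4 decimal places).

P(cosmic-ray hit | anomaly flag) ≈ 0.7847

Numerator (weight on configurations with cosmic-ray hit): 0.210112 + 0.004992 = 0.215104
Normalizer over all consistent configurations: 0.08*0.98*0.68 + 0.67*0.98*0.32 + 0.42*0.02*0.68 + 0.78*0.02*0.32 = 0.274128
P(cosmic-ray hit | anomaly flag) = 0.215104/0.274128 ≈ 0.7847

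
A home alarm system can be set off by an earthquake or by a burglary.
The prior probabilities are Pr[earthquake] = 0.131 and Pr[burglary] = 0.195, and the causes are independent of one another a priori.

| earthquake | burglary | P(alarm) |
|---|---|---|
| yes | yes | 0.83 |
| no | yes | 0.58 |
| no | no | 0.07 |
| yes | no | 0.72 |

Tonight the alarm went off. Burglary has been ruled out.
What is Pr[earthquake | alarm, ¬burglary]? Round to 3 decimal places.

Pr[earthquake | alarm, ¬burglary] ≈ 0.608

P(alarm | ¬burglary) = 0.07*0.869 + 0.72*0.131 = 0.060830 + 0.094320 = 0.155150
The earthquake-present share is 0.72*0.131 = 0.094320.
P(earthquake | alarm, ¬burglary) = 0.094320 / 0.155150 ≈ 0.608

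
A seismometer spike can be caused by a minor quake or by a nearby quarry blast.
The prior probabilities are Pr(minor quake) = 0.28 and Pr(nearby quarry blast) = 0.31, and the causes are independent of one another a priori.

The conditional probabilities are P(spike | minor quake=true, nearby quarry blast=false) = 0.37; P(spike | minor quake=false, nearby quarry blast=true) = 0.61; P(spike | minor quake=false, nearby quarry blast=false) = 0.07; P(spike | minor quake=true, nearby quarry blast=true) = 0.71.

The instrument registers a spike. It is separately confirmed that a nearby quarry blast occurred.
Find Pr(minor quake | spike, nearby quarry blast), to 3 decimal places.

Enumerate both values of minor quake and weight by the priors:
  P(spike | nearby quarry blast) = 0.61×0.72 + 0.71×0.28
        = 0.439200 + 0.198800 = 0.638000
Keeping only the minor quake-present terms gives 0.198800, so
  P(minor quake | spike, nearby quarry blast) = 0.198800 / 0.638000 ≈ 0.312

Pr(minor quake | spike, nearby quarry blast) ≈ 0.312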